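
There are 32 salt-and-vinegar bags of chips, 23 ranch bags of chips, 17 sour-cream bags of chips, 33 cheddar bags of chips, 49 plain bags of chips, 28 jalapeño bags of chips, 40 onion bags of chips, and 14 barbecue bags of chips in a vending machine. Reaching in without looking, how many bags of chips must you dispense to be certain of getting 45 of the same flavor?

232

In the worst case we take at most 44 of each flavor, but all 32 salt-and-vinegar, all 23 ranch, all 17 sour-cream, all 33 cheddar, all 28 jalapeño, all 40 onion, and all 14 barbecue (fewer than 44), giving 32 + 23 + 17 + 33 + 44 + 28 + 40 + 14 = 231.
One more bag of chips then forces some flavor to 45, so 231 + 1 = 232.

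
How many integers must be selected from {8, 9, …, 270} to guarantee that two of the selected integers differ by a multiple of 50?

51

Group the integers by remainder mod 50; there are 50 residue classes, each nonempty in this range.
Choosing one from each class (50 integers) avoids any shared remainder.
One more choice must repeat a class, so two differ by a multiple of 50. Hence 50 + 1 = 51.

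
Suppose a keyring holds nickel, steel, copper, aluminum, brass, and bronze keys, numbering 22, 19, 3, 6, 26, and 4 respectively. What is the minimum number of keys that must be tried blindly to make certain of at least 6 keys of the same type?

In the worst case we take at most 5 of each type, but all 3 copper and all 4 bronze (fewer than 5), giving 5 + 5 + 3 + 5 + 5 + 4 = 27.
One more key then forces some type to 6, so 27 + 1 = 28.

28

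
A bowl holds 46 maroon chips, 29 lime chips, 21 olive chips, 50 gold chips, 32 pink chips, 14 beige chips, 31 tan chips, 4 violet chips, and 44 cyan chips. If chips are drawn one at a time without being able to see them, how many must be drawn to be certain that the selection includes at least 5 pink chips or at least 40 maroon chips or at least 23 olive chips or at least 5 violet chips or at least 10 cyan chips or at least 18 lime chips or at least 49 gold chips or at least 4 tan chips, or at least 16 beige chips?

160

The worst case stops just short of every target: 39 maroon, 17 lime, all 21 olive, 48 gold, 4 pink, all 14 beige, 3 tan, 4 violet, 9 cyan — 39 + 17 + 21 + 48 + 4 + 14 + 3 + 4 + 9 = 159 chips.
One more chip must push some color to its target, so 159 + 1 = 160.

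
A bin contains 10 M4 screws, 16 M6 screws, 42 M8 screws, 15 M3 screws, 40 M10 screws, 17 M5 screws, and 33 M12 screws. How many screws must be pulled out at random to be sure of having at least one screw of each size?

164

The hardest size to obtain is M4: we could draw every other screw first — 173 − 10 = 163 screws — without a single M4 one.
The next draw must be M4, so 163 + 1 = 164.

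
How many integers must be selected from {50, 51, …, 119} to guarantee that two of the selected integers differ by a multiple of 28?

29

Group the integers by remainder mod 28; there are 28 residue classes, each nonempty in this range.
Choosing one from each class (28 integers) avoids any shared remainder.
One more choice must repeat a class, so two differ by a multiple of 28. Hence 28 + 1 = 29.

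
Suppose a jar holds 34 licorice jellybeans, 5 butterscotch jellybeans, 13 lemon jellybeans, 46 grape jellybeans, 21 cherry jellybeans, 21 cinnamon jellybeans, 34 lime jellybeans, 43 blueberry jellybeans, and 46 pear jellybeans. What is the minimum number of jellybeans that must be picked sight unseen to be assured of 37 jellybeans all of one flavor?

In the worst case we take at most 36 of each flavor, but all 34 licorice, all 5 butterscotch, all 13 lemon, all 21 cherry, all 21 cinnamon, and all 34 lime (fewer than 36), giving 34 + 5 + 13 + 36 + 21 + 21 + 34 + 36 + 36 = 236.
One more jellybean then forces some flavor to 37, so 236 + 1 = 237.

237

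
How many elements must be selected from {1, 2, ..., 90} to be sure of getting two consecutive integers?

Partition {1, …, 90} into 45 pairs: {1,2}, {3,4}, …, {89,90}.
Choosing 45 integers — say the 45 even numbers 2, 4, …, 90 — takes one from each pair and avoids the property.
Choosing 46 forces two into the same pair by pigeonhole, and those are consecutive. So 46.

46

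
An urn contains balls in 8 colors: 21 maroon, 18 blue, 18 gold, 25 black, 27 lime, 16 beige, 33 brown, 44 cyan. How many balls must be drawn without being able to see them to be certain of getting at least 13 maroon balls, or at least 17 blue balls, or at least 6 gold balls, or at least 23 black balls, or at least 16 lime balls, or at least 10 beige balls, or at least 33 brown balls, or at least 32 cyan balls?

Each of the 8 colors has its own threshold; avoid all of them simultaneously.
The worst case stops just short of every target: 12 maroon, 16 blue, 5 gold, 22 black, 15 lime, 9 beige, 32 brown, 31 cyan — 12 + 16 + 5 + 22 + 15 + 9 + 32 + 31 = 142 balls.
One more ball must push some color to its target, so 142 + 1 = 143.

143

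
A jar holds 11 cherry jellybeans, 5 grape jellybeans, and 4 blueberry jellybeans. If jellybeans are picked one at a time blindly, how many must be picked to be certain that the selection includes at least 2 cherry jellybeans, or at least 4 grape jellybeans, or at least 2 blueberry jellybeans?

The worst case stops just short of every target: 1 cherry, 3 grape, 1 blueberry — 1 + 3 + 1 = 5 jellybeans.
One more jellybean must push some flavor to its target, so 5 + 1 = 6.

6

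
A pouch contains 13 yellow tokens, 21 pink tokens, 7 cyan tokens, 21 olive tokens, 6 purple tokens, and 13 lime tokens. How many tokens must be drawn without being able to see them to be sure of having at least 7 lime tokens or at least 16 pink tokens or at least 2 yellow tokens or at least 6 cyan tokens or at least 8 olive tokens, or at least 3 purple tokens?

The worst case stops just short of every target: 1 yellow, 15 pink, 5 cyan, 7 olive, 2 purple, 6 lime — 1 + 15 + 5 + 7 + 2 + 6 = 36 tokens.
One more token must push some color to its target, so 36 + 1 = 37.

37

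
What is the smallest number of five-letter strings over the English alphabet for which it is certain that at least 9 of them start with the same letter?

There are 26 possible first letters acting as pigeonholes.
With 26 × 8 = 208 five-letter strings over the English alphabet we could place exactly 8 in each, with no class reaching 9.
One more forces some class to hold 9, so 208 + 1 = 209.

209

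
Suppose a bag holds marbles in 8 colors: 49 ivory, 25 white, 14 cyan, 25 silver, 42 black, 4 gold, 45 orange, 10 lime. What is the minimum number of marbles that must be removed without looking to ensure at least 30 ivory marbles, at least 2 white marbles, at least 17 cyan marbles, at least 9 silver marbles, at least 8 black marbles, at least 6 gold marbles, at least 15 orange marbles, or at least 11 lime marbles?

88

Each of the 8 colors has its own threshold; avoid all of them simultaneously.
The worst case stops just short of every target: 29 ivory, 1 white, all 14 cyan, 8 silver, 7 black, all 4 gold, 14 orange, 10 lime — 29 + 1 + 14 + 8 + 7 + 4 + 14 + 10 = 87 marbles.
One more marble must push some color to its target, so 87 + 1 = 88.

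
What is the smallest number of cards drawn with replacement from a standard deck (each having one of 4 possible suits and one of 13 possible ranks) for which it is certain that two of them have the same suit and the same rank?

53

There are 4 × 13 = 52 (suit, rank) combinations acting as pigeonholes.
With 52 cards drawn with replacement from a standard deck we could place one in each, avoiding any repeat.
One more forces some (suit, rank) pair to hold 2, so 52 + 1 = 53.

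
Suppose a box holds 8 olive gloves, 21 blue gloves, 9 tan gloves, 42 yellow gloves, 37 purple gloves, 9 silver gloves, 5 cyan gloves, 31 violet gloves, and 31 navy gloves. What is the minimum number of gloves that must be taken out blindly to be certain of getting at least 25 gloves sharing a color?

149

Treat the 9 colors as pigeonholes.
In the worst case we take at most 24 of each color, but all 8 olive, all 21 blue, all 9 tan, all 9 silver, and all 5 cyan (fewer than 24), giving 8 + 21 + 9 + 24 + 24 + 9 + 5 + 24 + 24 = 148.
One more glove then forces some color to 25, so 148 + 1 = 149.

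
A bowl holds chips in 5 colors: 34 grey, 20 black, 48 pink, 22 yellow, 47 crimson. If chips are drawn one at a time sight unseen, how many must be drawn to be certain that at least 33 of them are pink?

156

The worst case draws every non-pink chip first: 34 + 20 + 22 + 47 = 123.
The next 33 draws are then forced to be pink, giving 123 + 33 = 156.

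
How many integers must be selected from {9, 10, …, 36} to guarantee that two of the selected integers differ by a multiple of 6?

7

Use the pigeonhole principle on residue classes: group the integers by remainder mod 6; there are 6 residue classes, each nonempty in this range.
Choosing one from each class (6 integers) avoids any shared remainder.
One more choice must repeat a class, so two differ by a multiple of 6. Hence 6 + 1 = 7.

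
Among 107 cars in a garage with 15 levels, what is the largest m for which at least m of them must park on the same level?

8

The 107 cars fall into 15 levels.
If each of the 15 levels held at most 7, the total would be at most 15 × 7 = 105 < 107, a contradiction.
So at least one holds ⌈107/15⌉ = 8.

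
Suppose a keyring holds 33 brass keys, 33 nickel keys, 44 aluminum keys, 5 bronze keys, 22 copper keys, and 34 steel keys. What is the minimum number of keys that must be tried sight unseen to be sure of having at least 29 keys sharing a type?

In the worst case we take at most 28 of each type, but all 5 bronze and all 22 copper (fewer than 28), giving 28 + 28 + 28 + 5 + 22 + 28 = 139.
One more key then forces some type to 29, so 139 + 1 = 140.

140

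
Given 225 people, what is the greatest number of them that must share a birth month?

The 225 people fall into 12 months of the year.
If each of the 12 months of the year held at most 18, the total would be at most 12 × 18 = 216 < 225, a contradiction.
So at least one holds ⌈225/12⌉ = 19.

19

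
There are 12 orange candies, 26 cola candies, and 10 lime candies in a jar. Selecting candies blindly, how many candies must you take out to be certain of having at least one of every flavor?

39

The hardest flavor to obtain is lime: we could draw every other candy first — 48 − 10 = 38 candies — without a single lime one.
The next draw must be lime, so 38 + 1 = 39.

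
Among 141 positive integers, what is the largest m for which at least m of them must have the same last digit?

If each of the 10 possible last digits held at most 14, the total would be at most 10 × 14 = 140 < 141, a contradiction.
So at least one holds ⌈141/10⌉ = 15.

15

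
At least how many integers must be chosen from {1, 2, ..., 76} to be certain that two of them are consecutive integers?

Partition {1, …, 76} into 38 pairs: {1,2}, {3,4}, …, {75,76}.
Choosing 38 integers — say the 38 even numbers 2, 4, …, 76 — takes one from each pair and avoids the property.
Choosing 39 forces two into the same pair by pigeonhole, and those are consecutive. So 39.

39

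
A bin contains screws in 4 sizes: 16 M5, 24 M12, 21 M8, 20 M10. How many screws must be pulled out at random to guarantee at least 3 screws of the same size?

The worst case takes 2 screws of each size without reaching 3 of any: 4 × 2 = 8.
The next screw must bring some size to 3, so 8 + 1 = 9.

9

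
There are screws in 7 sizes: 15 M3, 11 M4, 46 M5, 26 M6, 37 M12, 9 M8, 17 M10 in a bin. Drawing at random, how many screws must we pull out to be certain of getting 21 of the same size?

113

Treat the 7 sizes as pigeonholes.
In the worst case we take at most 20 of each size, but all 15 M3, all 11 M4, all 9 M8, and all 17 M10 (fewer than 20), giving 15 + 11 + 20 + 20 + 20 + 9 + 17 = 112.
One more screw then forces some size to 21, so 112 + 1 = 113.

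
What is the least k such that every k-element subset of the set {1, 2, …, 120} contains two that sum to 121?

Partition {1, …, 120} into 60 pairs: {1,120}, {2,119}, …, {60,61}.
Choosing 60 integers — say the integers 1 through 60 — takes one from each pair and avoids the property.
Choosing 61 forces two into the same pair by pigeonhole, and those sum to 121. So 61.

61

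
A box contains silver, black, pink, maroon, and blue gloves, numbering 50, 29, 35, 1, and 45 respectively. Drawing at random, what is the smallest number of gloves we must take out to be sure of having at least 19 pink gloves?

144

To avoid pink gloves as long as possible, exhaust the other 4 colors first.
The worst case draws every non-pink glove first: 50 + 29 + 1 + 45 = 125.
The next 19 draws are then forced to be pink, giving 125 + 19 = 144.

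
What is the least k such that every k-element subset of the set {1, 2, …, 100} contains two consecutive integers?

51

Partition {1, …, 100} into 50 pairs: {1,2}, {3,4}, …, {99,100}.
Choosing 50 integers — say the 50 even numbers 2, 4, …, 100 — takes one from each pair and avoids the property.
Choosing 51 forces two into the same pair by pigeonhole, and those are consecutive. So 51.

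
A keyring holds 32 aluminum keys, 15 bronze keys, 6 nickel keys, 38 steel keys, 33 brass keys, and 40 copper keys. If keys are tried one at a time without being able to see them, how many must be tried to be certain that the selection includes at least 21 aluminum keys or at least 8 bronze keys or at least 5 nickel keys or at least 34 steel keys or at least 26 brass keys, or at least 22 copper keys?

The worst case stops just short of every target: 20 aluminum, 7 bronze, 4 nickel, 33 steel, 25 brass, 21 copper — 20 + 7 + 4 + 33 + 25 + 21 = 110 keys.
One more key must push some type to its target, so 110 + 1 = 111.

111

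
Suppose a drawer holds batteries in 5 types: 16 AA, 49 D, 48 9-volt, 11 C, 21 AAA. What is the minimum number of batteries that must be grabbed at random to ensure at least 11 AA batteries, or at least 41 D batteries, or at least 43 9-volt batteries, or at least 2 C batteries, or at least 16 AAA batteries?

Each of the 5 types has its own threshold; avoid all of them simultaneously.
The worst case stops just short of every target: 10 AA, 40 D, 42 9-volt, 1 C, 15 AAA — 10 + 40 + 42 + 1 + 15 = 108 batteries.
One more battery must push some type to its target, so 108 + 1 = 109.

109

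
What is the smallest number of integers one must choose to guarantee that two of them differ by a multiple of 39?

Use the pigeonhole principle on residue classes: two integers differ by a multiple of 39 exactly when they share a remainder mod 39.
There are 39 residue classes mod 39, so 39 integers can all lie in distinct classes.
One more integer must repeat a residue, giving a difference divisible by 39. So n = 39 + 1 = 40.

40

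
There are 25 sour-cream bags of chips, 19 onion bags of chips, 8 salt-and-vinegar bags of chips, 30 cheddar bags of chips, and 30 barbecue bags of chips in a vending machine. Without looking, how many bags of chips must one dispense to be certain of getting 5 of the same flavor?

The worst case takes 4 bags of chips of each flavor without reaching 5 of any: 5 × 4 = 20.
The next bag of chips must bring some flavor to 5, so 20 + 1 = 21.

21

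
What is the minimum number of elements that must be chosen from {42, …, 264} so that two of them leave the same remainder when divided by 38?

Use the pigeonhole principle on residue classes: group the integers by remainder mod 38; there are 38 residue classes, each nonempty in this range.
Choosing one from each class (38 integers) avoids any shared remainder.
One more choice must repeat a class, so two differ by a multiple of 38. Hence 38 + 1 = 39.

39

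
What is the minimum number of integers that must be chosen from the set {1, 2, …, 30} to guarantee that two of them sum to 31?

Partition {1, …, 30} into 15 pairs: {1,30}, {2,29}, …, {15,16}.
Choosing 15 integers — say the integers 1 through 15 — takes one from each pair and avoids the property.
Choosing 16 forces two into the same pair by pigeonhole, and those sum to 31. So 16.

16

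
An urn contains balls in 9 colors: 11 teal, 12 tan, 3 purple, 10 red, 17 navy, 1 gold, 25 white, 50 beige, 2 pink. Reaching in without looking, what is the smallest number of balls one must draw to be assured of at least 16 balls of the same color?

85

Treat the 9 colors as pigeonholes.
In the worst case we take at most 15 of each color, but all 11 teal, all 12 tan, all 3 purple, all 10 red, all 1 gold, and all 2 pink (fewer than 15), giving 11 + 12 + 3 + 10 + 15 + 1 + 15 + 15 + 2 = 84.
One more ball then forces some color to 16, so 84 + 1 = 85.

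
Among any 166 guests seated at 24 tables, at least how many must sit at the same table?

The 166 guests fall into 24 tables.
If each of the 24 tables held at most 6, the total would be at most 24 × 6 = 144 < 166, a contradiction.
So at least one holds ⌈166/24⌉ = 7.

7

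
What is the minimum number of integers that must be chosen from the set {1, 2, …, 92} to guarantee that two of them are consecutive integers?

Partition {1, …, 92} into 46 pairs: {1,2}, {3,4}, …, {91,92}.
Choosing 46 integers — say the 46 even numbers 2, 4, …, 92 — takes one from each pair and avoids the property.
Choosing 47 forces two into the same pair by pigeonhole, and those are consecutive. So 47.

47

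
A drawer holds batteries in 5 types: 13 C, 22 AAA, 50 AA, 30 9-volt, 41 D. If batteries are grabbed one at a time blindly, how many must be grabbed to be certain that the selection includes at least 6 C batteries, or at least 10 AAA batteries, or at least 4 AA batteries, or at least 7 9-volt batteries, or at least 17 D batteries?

The worst case stops just short of every target: 5 C, 9 AAA, 3 AA, 6 9-volt, 16 D — 5 + 9 + 3 + 6 + 16 = 39 batteries.
One more battery must push some type to its target, so 39 + 1 = 40.

40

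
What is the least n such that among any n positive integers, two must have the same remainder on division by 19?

Two integers differ by a multiple of 19 exactly when they share a remainder mod 19.
There are 19 residue classes mod 19, so 19 integers can all lie in distinct classes.
One more integer must repeat a residue, giving a difference divisible by 19. So n = 19 + 1 = 20.

20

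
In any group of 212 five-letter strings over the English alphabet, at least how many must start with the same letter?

9

There are 26 possible first letters, which serve as the pigeonholes.
If each of the 26 possible first letters held at most 8, the total would be at most 26 × 8 = 208 < 212, a contradiction.
So at least one holds ⌈212/26⌉ = 9.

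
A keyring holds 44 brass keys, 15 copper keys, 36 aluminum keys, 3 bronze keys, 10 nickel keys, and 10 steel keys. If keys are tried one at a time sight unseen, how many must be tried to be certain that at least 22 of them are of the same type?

Treat the 6 types as pigeonholes.
In the worst case we take at most 21 of each type, but all 15 copper, all 3 bronze, all 10 nickel, and all 10 steel (fewer than 21), giving 21 + 15 + 21 + 3 + 10 + 10 = 80.
One more key then forces some type to 22, so 80 + 1 = 81.

81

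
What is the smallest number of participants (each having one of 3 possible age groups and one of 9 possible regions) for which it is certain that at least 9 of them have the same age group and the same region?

217

There are 3 × 9 = 27 (age group, region) combinations acting as pigeonholes.
With 27 × 8 = 216 participants we could place exactly 8 in each, with no (age group, region) pair reaching 9.
One more forces some (age group, region) pair to hold 9, so 216 + 1 = 217.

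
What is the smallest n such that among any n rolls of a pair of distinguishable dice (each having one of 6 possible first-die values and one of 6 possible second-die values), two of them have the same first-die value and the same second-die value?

There are 6 × 6 = 36 (first-die value, second-die value) combinations acting as pigeonholes.
With 36 rolls of a pair of distinguishable dice we could place one in each, avoiding any repeat.
One more forces some (first-die value, second-die value) pair to hold 2, so 36 + 1 = 37.

37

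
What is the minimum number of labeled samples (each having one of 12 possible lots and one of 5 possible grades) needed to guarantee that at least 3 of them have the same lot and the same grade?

There are 12 × 5 = 60 (lot, grade) combinations acting as pigeonholes.
With 60 × 2 = 120 labeled samples we could place exactly 2 in each, with no (lot, grade) pair reaching 3.
One more forces some (lot, grade) pair to hold 3, so 120 + 1 = 121.

121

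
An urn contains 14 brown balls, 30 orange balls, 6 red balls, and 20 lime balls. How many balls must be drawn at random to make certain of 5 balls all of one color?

The worst case takes 4 balls of each color without reaching 5 of any: 4 × 4 = 16.
The next ball must bring some color to 5, so 16 + 1 = 17.

17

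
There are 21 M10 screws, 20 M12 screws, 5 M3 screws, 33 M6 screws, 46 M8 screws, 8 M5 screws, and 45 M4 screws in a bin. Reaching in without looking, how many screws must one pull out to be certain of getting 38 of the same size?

Treat the 7 sizes as pigeonholes.
In the worst case we take at most 37 of each size, but all 21 M10, all 20 M12, all 5 M3, all 33 M6, and all 8 M5 (fewer than 37), giving 21 + 20 + 5 + 33 + 37 + 8 + 37 = 161.
One more screw then forces some size to 38, so 161 + 1 = 162.

162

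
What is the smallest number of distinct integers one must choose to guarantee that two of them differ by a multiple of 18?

Use the pigeonhole principle on residue classes: two integers differ by a multiple of 18 exactly when they share a remainder mod 18.
There are 18 residue classes mod 18, so 18 integers can all lie in distinct classes.
One more integer must repeat a residue, giving a difference divisible by 18. So n = 18 + 1 = 19.

19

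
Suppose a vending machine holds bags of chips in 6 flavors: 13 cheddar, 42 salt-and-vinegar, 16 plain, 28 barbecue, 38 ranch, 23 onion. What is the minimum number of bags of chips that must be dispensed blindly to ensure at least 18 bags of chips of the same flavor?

Treat the 6 flavors as pigeonholes.
In the worst case we take at most 17 of each flavor, but all 13 cheddar and all 16 plain (fewer than 17), giving 13 + 17 + 16 + 17 + 17 + 17 = 97.
One more bag of chips then forces some flavor to 18, so 97 + 1 = 98.

98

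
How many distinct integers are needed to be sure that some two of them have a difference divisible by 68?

69

Use the pigeonhole principle on residue classes: two integers differ by a multiple of 68 exactly when they share a remainder mod 68.
There are 68 residue classes mod 68, so 68 integers can all lie in distinct classes.
One more integer must repeat a residue, giving a difference divisible by 68. So n = 68 + 1 = 69.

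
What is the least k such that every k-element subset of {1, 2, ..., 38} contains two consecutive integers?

20

Partition {1, …, 38} into 19 pairs: {1,2}, {3,4}, …, {37,38}.
Choosing 19 integers — say the 19 even numbers 2, 4, …, 38 — takes one from each pair and avoids the property.
Choosing 20 forces two into the same pair by pigeonhole, and those are consecutive. So 20.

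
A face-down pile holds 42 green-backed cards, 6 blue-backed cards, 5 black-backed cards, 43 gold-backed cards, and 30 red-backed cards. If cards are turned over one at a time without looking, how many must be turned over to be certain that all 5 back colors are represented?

122

The hardest back color to obtain is black-backed: we could draw every other card first — 126 − 5 = 121 cards — without a single black-backed one.
The next draw must be black-backed, so 121 + 1 = 122.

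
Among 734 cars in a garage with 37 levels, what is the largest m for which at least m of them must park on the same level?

The 734 cars fall into 37 levels.
If each of the 37 levels held at most 19, the total would be at most 37 × 19 = 703 < 734, a contradiction.
So at least one holds ⌈734/37⌉ = 20.

20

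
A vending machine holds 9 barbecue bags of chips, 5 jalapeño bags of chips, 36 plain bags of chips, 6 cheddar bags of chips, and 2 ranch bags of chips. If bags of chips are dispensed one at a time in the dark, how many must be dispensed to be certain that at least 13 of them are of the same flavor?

35

In the worst case we take at most 12 of each flavor, but all 9 barbecue, all 5 jalapeño, all 6 cheddar, and all 2 ranch (fewer than 12), giving 9 + 5 + 12 + 6 + 2 = 34.
One more bag of chips then forces some flavor to 13, so 34 + 1 = 35.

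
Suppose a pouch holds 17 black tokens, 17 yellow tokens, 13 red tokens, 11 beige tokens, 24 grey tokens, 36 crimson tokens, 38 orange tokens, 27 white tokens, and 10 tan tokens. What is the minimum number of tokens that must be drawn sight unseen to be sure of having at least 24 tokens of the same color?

161

In the worst case we take at most 23 of each color, but all 17 black, all 17 yellow, all 13 red, all 11 beige, and all 10 tan (fewer than 23), giving 17 + 17 + 13 + 11 + 23 + 23 + 23 + 23 + 10 = 160.
One more token then forces some color to 24, so 160 + 1 = 161.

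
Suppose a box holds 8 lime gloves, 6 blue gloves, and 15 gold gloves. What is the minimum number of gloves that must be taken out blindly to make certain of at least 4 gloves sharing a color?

The worst case takes 3 gloves of each color without reaching 4 of any: 3 × 3 = 9.
The next glove must bring some color to 4, so 9 + 1 = 10.

10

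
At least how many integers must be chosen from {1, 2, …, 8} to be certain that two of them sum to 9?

Partition {1, …, 8} into 4 pairs: {1,8}, {2,7}, …, {4,5}.
Choosing 4 integers — say the integers 1 through 4 — takes one from each pair and avoids the property.
Choosing 5 forces two into the same pair by pigeonhole, and those sum to 9. So 5.

5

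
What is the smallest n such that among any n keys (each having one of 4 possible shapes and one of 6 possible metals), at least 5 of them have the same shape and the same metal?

97

There are 4 × 6 = 24 (shape, metal) combinations acting as pigeonholes.
With 24 × 4 = 96 keys we could place exactly 4 in each, with no (shape, metal) pair reaching 5.
One more forces some (shape, metal) pair to hold 5, so 96 + 1 = 97.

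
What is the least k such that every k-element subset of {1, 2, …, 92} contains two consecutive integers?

47

Partition {1, …, 92} into 46 pairs: {1,2}, {3,4}, …, {91,92}.
Choosing 46 integers — say the 46 even numbers 2, 4, …, 92 — takes one from each pair and avoids the property.
Choosing 47 forces two into the same pair by pigeonhole, and those are consecutive. So 47.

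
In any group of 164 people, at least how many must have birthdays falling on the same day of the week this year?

The 164 people fall into 7 days of the week.
If each of the 7 days of the week held at most 23, the total would be at most 7 × 23 = 161 < 164, a contradiction.
So at least one holds ⌈164/7⌉ = 24.

24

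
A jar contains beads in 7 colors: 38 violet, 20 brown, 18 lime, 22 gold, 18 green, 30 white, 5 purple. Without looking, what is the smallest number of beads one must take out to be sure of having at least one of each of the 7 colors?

147

The hardest color to obtain is purple: we could draw every other bead first — 151 − 5 = 146 beads — without a single purple one.
The next draw must be purple, so 146 + 1 = 147.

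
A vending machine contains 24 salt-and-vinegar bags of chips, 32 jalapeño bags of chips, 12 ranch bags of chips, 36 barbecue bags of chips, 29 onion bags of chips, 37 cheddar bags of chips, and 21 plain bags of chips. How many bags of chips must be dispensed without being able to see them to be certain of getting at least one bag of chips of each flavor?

The hardest flavor to obtain is ranch: we could draw every other bag of chips first — 191 − 12 = 179 bags of chips — without a single ranch one.
The next draw must be ranch, so 179 + 1 = 180.

180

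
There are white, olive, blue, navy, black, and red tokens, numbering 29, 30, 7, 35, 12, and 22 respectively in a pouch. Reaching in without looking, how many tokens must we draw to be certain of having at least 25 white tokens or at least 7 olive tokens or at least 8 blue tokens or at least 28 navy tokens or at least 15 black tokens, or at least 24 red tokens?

99

The worst case stops just short of every target: 24 white, 6 olive, 7 blue, 27 navy, all 12 black, all 22 red — 24 + 6 + 7 + 27 + 12 + 22 = 98 tokens.
One more token must push some color to its target, so 98 + 1 = 99.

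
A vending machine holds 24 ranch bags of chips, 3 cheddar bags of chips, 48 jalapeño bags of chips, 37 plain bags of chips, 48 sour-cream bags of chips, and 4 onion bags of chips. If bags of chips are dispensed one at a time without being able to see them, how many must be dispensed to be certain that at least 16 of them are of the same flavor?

68

In the worst case we take at most 15 of each flavor, but all 3 cheddar and all 4 onion (fewer than 15), giving 15 + 3 + 15 + 15 + 15 + 4 = 67.
One more bag of chips then forces some flavor to 16, so 67 + 1 = 68.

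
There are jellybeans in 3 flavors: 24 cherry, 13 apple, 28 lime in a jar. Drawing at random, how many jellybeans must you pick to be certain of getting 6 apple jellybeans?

58

The worst case draws every non-apple jellybean first: 24 + 28 = 52.
The next 6 draws are then forced to be apple, giving 52 + 6 = 58.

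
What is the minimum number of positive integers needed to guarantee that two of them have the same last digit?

11

There are 10 possible last digits acting as pigeonholes.
With 10 positive integers we could place one in each, avoiding any repeat.
One more forces some class to hold 2, so 10 + 1 = 11.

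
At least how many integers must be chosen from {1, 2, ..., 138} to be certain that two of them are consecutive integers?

70

Partition {1, …, 138} into 69 pairs: {1,2}, {3,4}, …, {137,138}.
Choosing 69 integers — say the 69 even numbers 2, 4, …, 138 — takes one from each pair and avoids the property.
Choosing 70 forces two into the same pair by pigeonhole, and those are consecutive. So 70.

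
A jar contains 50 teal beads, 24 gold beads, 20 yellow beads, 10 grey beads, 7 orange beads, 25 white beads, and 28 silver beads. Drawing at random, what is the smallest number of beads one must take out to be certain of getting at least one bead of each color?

The hardest color to obtain is orange: we could draw every other bead first — 164 − 7 = 157 beads — without a single orange one.
The next draw must be orange, so 157 + 1 = 158.

158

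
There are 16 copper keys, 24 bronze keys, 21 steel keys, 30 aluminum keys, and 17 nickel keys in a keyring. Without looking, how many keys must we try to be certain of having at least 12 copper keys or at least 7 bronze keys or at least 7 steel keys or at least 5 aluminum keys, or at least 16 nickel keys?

43

The worst case stops just short of every target: 11 copper, 6 bronze, 6 steel, 4 aluminum, 15 nickel — 11 + 6 + 6 + 4 + 15 = 42 keys.
One more key must push some type to its target, so 42 + 1 = 43.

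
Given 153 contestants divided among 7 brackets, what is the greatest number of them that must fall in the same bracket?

If each of the 7 brackets held at most 21, the total would be at most 7 × 21 = 147 < 153, a contradiction.
So at least one holds ⌈153/7⌉ = 22.

22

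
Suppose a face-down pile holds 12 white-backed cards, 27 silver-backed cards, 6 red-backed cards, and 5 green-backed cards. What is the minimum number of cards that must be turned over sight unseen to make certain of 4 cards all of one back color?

The worst case takes 3 cards of each back color without reaching 4 of any: 4 × 3 = 12.
The next card must bring some back color to 4, so 12 + 1 = 13.

13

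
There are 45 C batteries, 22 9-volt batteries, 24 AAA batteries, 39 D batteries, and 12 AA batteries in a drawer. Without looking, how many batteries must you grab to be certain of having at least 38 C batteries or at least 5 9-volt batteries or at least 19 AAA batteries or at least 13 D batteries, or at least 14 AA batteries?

84

The worst case stops just short of every target: 37 C, 4 9-volt, 18 AAA, 12 D, all 12 AA — 37 + 4 + 18 + 12 + 12 = 83 batteries.
One more battery must push some type to its target, so 83 + 1 = 84.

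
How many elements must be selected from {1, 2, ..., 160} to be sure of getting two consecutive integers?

81

Partition {1, …, 160} into 80 pairs: {1,2}, {3,4}, …, {159,160}.
Choosing 80 integers — say the 80 even numbers 2, 4, …, 160 — takes one from each pair and avoids the property.
Choosing 81 forces two into the same pair by pigeonhole, and those are consecutive. So 81.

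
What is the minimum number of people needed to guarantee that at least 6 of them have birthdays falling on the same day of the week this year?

36

There are 7 days of the week acting as pigeonholes.
With 7 × 5 = 35 people we could place exactly 5 in each, with no class reaching 6.
One more forces some class to hold 6, so 35 + 1 = 36.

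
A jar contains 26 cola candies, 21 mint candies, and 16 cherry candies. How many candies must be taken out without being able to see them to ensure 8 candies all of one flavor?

The worst case takes 7 candies of each flavor without reaching 8 of any: 3 × 7 = 21.
The next candy must bring some flavor to 8, so 21 + 1 = 22.

22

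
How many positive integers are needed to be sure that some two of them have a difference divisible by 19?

20

Two integers differ by a multiple of 19 exactly when they share a remainder mod 19.
There are 19 residue classes mod 19, so 19 integers can all lie in distinct classes.
One more integer must repeat a residue, giving a difference divisible by 19. So n = 19 + 1 = 20.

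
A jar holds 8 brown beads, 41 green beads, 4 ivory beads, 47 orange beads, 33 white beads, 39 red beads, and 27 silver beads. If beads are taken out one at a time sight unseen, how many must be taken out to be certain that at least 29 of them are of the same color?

Treat the 7 colors as pigeonholes.
In the worst case we take at most 28 of each color, but all 8 brown, all 4 ivory, and all 27 silver (fewer than 28), giving 8 + 28 + 4 + 28 + 28 + 28 + 27 = 151.
One more bead then forces some color to 29, so 151 + 1 = 152.

152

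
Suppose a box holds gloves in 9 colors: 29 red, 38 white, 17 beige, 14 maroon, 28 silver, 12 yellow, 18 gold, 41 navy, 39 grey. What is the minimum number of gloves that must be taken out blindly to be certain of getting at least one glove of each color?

The hardest color to obtain is yellow: we could draw every other glove first — 236 − 12 = 224 gloves — without a single yellow one.
The next draw must be yellow, so 224 + 1 = 225.

225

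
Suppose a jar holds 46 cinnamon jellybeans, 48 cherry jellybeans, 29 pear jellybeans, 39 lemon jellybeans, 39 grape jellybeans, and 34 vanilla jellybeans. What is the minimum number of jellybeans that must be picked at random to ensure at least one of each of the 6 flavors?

207

The hardest flavor to obtain is pear: we could draw every other jellybean first — 235 − 29 = 206 jellybeans — without a single pear one.
The next draw must be pear, so 206 + 1 = 207.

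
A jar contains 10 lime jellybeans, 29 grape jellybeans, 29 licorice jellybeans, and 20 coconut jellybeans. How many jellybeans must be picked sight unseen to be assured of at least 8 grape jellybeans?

67

The worst case draws every non-grape jellybean first: 10 + 29 + 20 = 59.
The next 8 draws are then forced to be grape, giving 59 + 8 = 67.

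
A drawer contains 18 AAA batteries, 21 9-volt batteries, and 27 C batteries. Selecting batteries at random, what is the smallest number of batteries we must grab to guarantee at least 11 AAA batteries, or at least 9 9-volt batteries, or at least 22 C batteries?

40

The worst case stops just short of every target: 10 AAA, 8 9-volt, 21 C — 10 + 8 + 21 = 39 batteries.
One more battery must push some type to its target, so 39 + 1 = 40.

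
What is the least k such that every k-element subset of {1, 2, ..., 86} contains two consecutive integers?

Partition {1, …, 86} into 43 pairs: {1,2}, {3,4}, …, {85,86}.
Choosing 43 integers — say the 43 even numbers 2, 4, …, 86 — takes one from each pair and avoids the property.
Choosing 44 forces two into the same pair by pigeonhole, and those are consecutive. So 44.

44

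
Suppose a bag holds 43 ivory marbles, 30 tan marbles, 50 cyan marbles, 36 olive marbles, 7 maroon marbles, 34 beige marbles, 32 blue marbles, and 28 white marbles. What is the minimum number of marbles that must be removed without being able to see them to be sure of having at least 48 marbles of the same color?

258

Treat the 8 colors as pigeonholes.
In the worst case we take at most 47 of each color, but all 43 ivory, all 30 tan, all 36 olive, all 7 maroon, all 34 beige, all 32 blue, and all 28 white (fewer than 47), giving 43 + 30 + 47 + 36 + 7 + 34 + 32 + 28 = 257.
One more marble then forces some color to 48, so 257 + 1 = 258.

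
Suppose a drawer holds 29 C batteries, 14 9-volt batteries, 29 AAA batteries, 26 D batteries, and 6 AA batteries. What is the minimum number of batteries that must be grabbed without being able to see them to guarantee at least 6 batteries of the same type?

26

Treat the 5 types as pigeonholes.
The worst case takes 5 batteries of each type without reaching 6 of any: 5 × 5 = 25.
The next battery must bring some type to 6, so 25 + 1 = 26.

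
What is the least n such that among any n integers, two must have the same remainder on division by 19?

Two integers differ by a multiple of 19 exactly when they share a remainder mod 19.
There are 19 residue classes mod 19, so 19 integers can all lie in distinct classes.
One more integer must repeat a residue, giving a difference divisible by 19. So n = 19 + 1 = 20.

20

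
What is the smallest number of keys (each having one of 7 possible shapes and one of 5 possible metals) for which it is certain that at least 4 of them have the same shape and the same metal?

There are 7 × 5 = 35 (shape, metal) combinations acting as pigeonholes.
With 35 × 3 = 105 keys we could place exactly 3 in each, with no (shape, metal) pair reaching 4.
One more forces some (shape, metal) pair to hold 4, so 105 + 1 = 106.

106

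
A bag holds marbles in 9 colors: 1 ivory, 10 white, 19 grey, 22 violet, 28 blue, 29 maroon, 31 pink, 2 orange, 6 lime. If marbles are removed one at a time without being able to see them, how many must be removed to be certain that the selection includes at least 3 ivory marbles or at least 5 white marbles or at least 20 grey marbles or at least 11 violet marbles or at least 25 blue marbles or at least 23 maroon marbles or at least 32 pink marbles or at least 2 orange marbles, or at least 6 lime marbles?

Each of the 9 colors has its own threshold; avoid all of them simultaneously.
The worst case stops just short of every target: all 1 ivory, 4 white, 19 grey, 10 violet, 24 blue, 22 maroon, 31 pink, 1 orange, 5 lime — 1 + 4 + 19 + 10 + 24 + 22 + 31 + 1 + 5 = 117 marbles.
One more marble must push some color to its target, so 117 + 1 = 118.

118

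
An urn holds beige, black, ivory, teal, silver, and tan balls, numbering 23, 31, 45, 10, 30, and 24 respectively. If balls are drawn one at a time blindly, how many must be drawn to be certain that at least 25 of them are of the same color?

In the worst case we take at most 24 of each color, but all 23 beige and all 10 teal (fewer than 24), giving 23 + 24 + 24 + 10 + 24 + 24 = 129.
One more ball then forces some color to 25, so 129 + 1 = 130.

130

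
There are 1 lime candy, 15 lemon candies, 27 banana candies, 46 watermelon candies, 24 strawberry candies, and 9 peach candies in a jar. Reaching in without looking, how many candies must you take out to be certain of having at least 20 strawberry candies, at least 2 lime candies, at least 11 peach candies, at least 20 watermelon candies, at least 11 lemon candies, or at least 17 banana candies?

75

The worst case stops just short of every target: 1 lime, 10 lemon, 16 banana, 19 watermelon, 19 strawberry, all 9 peach — 1 + 10 + 16 + 19 + 19 + 9 = 74 candies.
One more candy must push some flavor to its target, so 74 + 1 = 75.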